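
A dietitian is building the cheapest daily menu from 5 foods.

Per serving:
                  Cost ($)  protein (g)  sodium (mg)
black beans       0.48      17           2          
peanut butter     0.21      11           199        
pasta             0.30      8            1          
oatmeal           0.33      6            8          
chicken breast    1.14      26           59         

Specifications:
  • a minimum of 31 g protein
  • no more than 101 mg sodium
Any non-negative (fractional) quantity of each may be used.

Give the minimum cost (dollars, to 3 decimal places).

$0.826

Let x1 = servings of black beans, x2 = servings of peanut butter, x3 = servings of pasta, x4 = servings of oatmeal, x5 = servings of chicken breast.
Minimize 0.48x1 + 0.21x2 + 0.3x3 + 0.33x4 + 1.14x5 s.t.:
  17x1 + 11x2 + 8x3 + 6x4 + 26x5 ≥ 31   (protein)
  2x1 + 199x2 + 1x3 + 8x4 + 59x5 ≤ 101   (sodium)
  x1, x2, x3, x4, x5 ≥ 0.
The optimal basis is {black beans, peanut butter}; pasta, oatmeal, chicken breast drop out. Binding constraints: protein and sodium.
Solving gives x1 = 1.505, x2 = 0.4924.
Cost = 0.48·1.505 + 0.21·0.4924 = 0.82580.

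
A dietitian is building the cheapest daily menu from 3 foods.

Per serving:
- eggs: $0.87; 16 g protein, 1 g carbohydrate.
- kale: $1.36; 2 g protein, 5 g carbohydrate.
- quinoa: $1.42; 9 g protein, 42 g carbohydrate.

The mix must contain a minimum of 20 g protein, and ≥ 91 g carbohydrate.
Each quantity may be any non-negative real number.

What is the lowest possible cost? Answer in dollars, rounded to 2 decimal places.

$3.10

This is a linear program. Let x1 = servings of eggs, x2 = servings of kale, x3 = servings of quinoa.
min 0.87x1 + 1.36x2 + 1.42x3 s.t.:
  16x1 + 2x2 + 9x3 ≥ 20   (protein)
  1x1 + 5x2 + 42x3 ≥ 91   (carbohydrate)
  x1, x2, x3 ≥ 0.
At the optimum only eggs, quinoa are positive (kale = 0). The protein and carbohydrate requirements are met with equality.
Optimal quantities: eggs = 0.03167 servings, quinoa = 2.166 servings.
Objective = 0.87·0.03167 + 1.42·2.166 = 3.1033.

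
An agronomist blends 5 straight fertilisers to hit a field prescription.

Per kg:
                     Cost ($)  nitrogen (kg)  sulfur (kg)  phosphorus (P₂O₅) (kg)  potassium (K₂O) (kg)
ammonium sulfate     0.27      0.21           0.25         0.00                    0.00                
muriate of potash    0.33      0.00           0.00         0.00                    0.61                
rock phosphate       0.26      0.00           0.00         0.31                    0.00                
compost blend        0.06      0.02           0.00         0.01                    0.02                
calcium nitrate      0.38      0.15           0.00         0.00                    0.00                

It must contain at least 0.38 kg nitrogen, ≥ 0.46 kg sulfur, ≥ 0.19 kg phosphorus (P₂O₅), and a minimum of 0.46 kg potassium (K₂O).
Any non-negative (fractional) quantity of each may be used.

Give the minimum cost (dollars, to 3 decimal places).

This is a linear program. Let x1 = kg of ammonium sulfate, x2 = kg of muriate of potash, x3 = kg of rock phosphate, x4 = kg of compost blend, x5 = kg of calcium nitrate.
min 0.27x1 + 0.33x2 + 0.26x3 + 0.06x4 + 0.38x5 with:
  0.21x1 + 0.02x4 + 0.15x5 ≥ 0.38   (nitrogen)
  0.25x1 ≥ 0.46   (sulfur)
  0.31x3 + 0.01x4 ≥ 0.19   (phosphorus (P₂O₅))
  0.61x2 + 0.02x4 ≥ 0.46   (potassium (K₂O))
  x1, x2, x3, x4, x5 ≥ 0.
The minimum-cost mix takes nothing from compost blend, calcium nitrate — only ammonium sulfate, muriate of potash, rock phosphate. The sulfur, phosphorus (P₂O₅), potassium (K₂O) requirements are met with equality.
Optimal quantities: ammonium sulfate = 1.84 kg, muriate of potash = 0.7541 kg, rock phosphate = 0.6129 kg.
Objective = 0.27·1.84 + 0.33·0.7541 + 0.26·0.6129 = 0.90501.

$0.905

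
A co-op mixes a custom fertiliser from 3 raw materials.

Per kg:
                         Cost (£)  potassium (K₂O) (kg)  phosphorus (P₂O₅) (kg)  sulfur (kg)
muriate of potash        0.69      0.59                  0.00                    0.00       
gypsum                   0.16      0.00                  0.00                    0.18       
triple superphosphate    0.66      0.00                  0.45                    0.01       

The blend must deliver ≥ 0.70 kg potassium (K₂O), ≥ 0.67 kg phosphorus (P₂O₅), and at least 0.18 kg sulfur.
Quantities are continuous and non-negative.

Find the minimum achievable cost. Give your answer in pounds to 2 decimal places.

Let x1 = kg of muriate of potash, x2 = kg of gypsum, x3 = kg of triple superphosphate.
Minimize 0.69x1 + 0.16x2 + 0.66x3 s.t.:
  0.59x1 ≥ 0.7   (potassium (K₂O))
  0.45x3 ≥ 0.67   (phosphorus (P₂O₅))
  0.18x2 + 0.01x3 ≥ 0.18   (sulfur)
  x1, x2, x3 ≥ 0.
All 3 inputs are positive at the optimum. There the potassium (K₂O), phosphorus (P₂O₅), sulfur constraints are tight.
So muriate of potash = 1.186 kg, gypsum = 0.9173 kg, triple superphosphate = 1.489 kg.
Total cost: 0.69·1.186 + 0.16·0.9173 + 0.66·1.489 = 1.9478.

£1.95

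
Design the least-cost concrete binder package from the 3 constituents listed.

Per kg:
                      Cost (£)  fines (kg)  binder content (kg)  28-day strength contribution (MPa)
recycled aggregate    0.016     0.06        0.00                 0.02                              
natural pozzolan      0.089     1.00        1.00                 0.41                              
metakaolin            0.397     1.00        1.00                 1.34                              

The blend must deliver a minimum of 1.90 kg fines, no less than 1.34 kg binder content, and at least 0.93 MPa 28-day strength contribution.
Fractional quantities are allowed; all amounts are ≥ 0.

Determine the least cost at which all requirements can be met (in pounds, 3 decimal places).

Let x1 = kg of recycled aggregate, x2 = kg of natural pozzolan, x3 = kg of metakaolin.
Minimise 0.016x1 + 0.089x2 + 0.397x3 subject to:
  0.06x1 + 1x2 + 1x3 ≥ 1.9   (fines)
  1x2 + 1x3 ≥ 1.34   (binder content)
  0.02x1 + 0.41x2 + 1.34x3 ≥ 0.93   (28-day strength contribution)
  x1, x2, x3 ≥ 0.
The optimal basis is {natural pozzolan}; recycled aggregate, metakaolin drop out. Binding constraint: 28-day strength contribution.
So natural pozzolan = 2.268 kg.
Total cost: 0.089·2.268 = 0.20185.

£0.202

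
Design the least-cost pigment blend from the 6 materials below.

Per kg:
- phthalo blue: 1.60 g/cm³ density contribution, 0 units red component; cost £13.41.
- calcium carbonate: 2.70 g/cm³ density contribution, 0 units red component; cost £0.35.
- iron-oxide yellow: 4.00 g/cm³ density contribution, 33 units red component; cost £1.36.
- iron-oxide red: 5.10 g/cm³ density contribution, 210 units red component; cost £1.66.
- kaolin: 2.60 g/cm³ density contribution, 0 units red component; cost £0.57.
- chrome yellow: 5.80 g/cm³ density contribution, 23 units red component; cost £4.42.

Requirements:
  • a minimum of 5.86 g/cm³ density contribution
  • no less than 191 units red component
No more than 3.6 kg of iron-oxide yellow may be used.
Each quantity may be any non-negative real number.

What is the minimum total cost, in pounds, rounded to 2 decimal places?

Let x1 = kg of phthalo blue, x2 = kg of calcium carbonate, x3 = kg of iron-oxide yellow, x4 = kg of iron-oxide red, x5 = kg of kaolin, x6 = kg of chrome yellow.
Minimise 13.41x1 + 0.35x2 + 1.36x3 + 1.66x4 + 0.57x5 + 4.42x6 subject to:
  1.6x1 + 2.7x2 + 4x3 + 5.1x4 + 2.6x5 + 5.8x6 ≥ 5.86   (density contribution)
  33x3 + 210x4 + 23x6 ≥ 191   (red component)
  x3 ≤ 3.6
  x1, x2, x3, x4, x5, x6 ≥ 0.
The optimal basis is {calcium carbonate, iron-oxide red}; phthalo blue, iron-oxide yellow, kaolin, chrome yellow drop out. Binding constraints: density contribution and red component.
So calcium carbonate = 0.4524 kg, iron-oxide red = 0.9095 kg.
Objective = 0.35·0.4524 + 1.66·0.9095 = 1.6681.

£1.67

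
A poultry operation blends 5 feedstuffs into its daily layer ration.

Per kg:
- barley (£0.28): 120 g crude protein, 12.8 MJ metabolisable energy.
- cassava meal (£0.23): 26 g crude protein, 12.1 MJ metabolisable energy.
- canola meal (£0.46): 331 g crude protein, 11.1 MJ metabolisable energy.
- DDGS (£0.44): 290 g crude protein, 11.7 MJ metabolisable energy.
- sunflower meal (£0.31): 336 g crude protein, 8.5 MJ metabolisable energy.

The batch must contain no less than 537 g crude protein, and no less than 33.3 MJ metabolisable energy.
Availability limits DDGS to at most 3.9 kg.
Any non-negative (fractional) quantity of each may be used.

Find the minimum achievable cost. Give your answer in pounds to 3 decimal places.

£0.837

Let x1 = kg of barley, x2 = kg of cassava meal, x3 = kg of canola meal, x4 = kg of DDGS, x5 = kg of sunflower meal.
Minimise 0.28x1 + 0.23x2 + 0.46x3 + 0.44x4 + 0.31x5 s.t.:
  120x1 + 26x2 + 331x3 + 290x4 + 336x5 ≥ 537   (crude protein)
  12.8x1 + 12.1x2 + 11.1x3 + 11.7x4 + 8.5x5 ≥ 33.3   (metabolisable energy)
  x4 ≤ 3.9
  x1, x2, x3, x4, x5 ≥ 0.
The optimal basis is {barley, sunflower meal}; cassava meal, canola meal, DDGS drop out. There the crude protein and metabolisable energy constraints are tight.
Optimal quantities: barley = 2.019 kg, sunflower meal = 0.8771 kg.
Objective = 0.28·2.019 + 0.31·0.8771 = 0.83722.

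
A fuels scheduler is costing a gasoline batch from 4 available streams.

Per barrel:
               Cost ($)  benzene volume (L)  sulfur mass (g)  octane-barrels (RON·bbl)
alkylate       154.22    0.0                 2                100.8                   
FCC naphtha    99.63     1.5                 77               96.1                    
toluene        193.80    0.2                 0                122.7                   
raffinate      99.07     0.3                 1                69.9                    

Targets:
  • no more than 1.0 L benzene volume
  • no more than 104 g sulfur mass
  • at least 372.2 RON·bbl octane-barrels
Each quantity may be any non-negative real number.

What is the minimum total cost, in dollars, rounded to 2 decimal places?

$537.85

Treat it as an LP. Let x1 = barrels of alkylate, x2 = barrels of FCC naphtha, x3 = barrels of toluene, x4 = barrels of raffinate.
min 154.22x1 + 99.63x2 + 193.8x3 + 99.07x4 s.t.:
  1.5x2 + 0.2x3 + 0.3x4 ≤ 1   (benzene volume)
  2x1 + 77x2 + 1x4 ≤ 104   (sulfur mass)
  100.8x1 + 96.1x2 + 122.7x3 + 69.9x4 ≥ 372.2   (octane-barrels)
  x1, x2, x3, x4 ≥ 0.
At the optimum only alkylate, FCC naphtha are positive (toluene, raffinate = 0). There the benzene volume and octane-barrels constraints are tight.
Optimal quantities: alkylate = 3.05688 barrels, FCC naphtha = 0.666667 barrels.
Total cost: 154.22·3.05688 + 99.63·0.666667 = 537.8521.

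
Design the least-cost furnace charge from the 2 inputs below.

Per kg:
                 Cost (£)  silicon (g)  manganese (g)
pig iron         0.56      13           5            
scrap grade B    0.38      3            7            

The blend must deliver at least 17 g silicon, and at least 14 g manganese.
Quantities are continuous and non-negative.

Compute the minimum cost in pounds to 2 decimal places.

This is a linear program. Let x1 = kg of pig iron, x2 = kg of scrap grade B.
Minimize 0.56x1 + 0.38x2 subject to:
  13x1 + 3x2 ≥ 17   (silicon)
  5x1 + 7x2 ≥ 14   (manganese)
  x1, x2 ≥ 0.
Both inputs are positive at the optimum. Binding constraints: silicon and manganese.
So pig iron = 1.013 kg, scrap grade B = 1.276 kg.
Objective = 0.56·1.013 + 0.38·1.276 = 1.0522.

£1.05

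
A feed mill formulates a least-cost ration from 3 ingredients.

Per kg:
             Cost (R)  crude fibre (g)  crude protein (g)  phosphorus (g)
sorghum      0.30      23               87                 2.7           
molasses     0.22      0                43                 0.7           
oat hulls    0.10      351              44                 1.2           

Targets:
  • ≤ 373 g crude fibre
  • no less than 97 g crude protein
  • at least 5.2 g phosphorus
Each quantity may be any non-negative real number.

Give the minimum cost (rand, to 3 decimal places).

R0.546

Let x1 = kg of sorghum, x2 = kg of molasses, x3 = kg of oat hulls.
min 0.3x1 + 0.22x2 + 0.1x3 subject to:
  23x1 + 351x3 ≤ 373   (crude fibre)
  87x1 + 43x2 + 44x3 ≥ 97   (crude protein)
  2.7x1 + 0.7x2 + 1.2x3 ≥ 5.2   (phosphorus)
  x1, x2, x3 ≥ 0.
The minimum-cost mix takes nothing from molasses — only sorghum, oat hulls. Binding constraints: crude fibre and phosphorus.
Solving gives x1 = 1.497, x3 = 0.9646.
Objective = 0.3·1.497 + 0.1·0.9646 = 0.54556.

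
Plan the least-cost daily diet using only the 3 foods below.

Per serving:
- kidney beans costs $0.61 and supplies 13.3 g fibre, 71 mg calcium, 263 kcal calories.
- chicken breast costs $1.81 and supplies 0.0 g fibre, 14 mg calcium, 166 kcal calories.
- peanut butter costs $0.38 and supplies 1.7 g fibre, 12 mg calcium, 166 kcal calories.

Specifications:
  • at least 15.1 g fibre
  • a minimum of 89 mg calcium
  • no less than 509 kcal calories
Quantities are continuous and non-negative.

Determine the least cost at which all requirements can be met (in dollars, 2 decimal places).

$1.17

Set it up as a linear program. Let x1 = servings of kidney beans, x2 = servings of chicken breast, x3 = servings of peanut butter.
min 0.61x1 + 1.81x2 + 0.38x3 s.t.:
  13.3x1 + 1.7x3 ≥ 15.1   (fibre)
  71x1 + 14x2 + 12x3 ≥ 89   (calcium)
  263x1 + 166x2 + 166x3 ≥ 509   (calories)
  x1, x2, x3 ≥ 0.
At the optimum only kidney beans, peanut butter are positive (chicken breast = 0). Binding constraints: calcium and calories.
That vertex is x1 = 1.004, x3 = 1.475.
Cost = 0.61·1.004 + 0.38·1.475 = 1.1729.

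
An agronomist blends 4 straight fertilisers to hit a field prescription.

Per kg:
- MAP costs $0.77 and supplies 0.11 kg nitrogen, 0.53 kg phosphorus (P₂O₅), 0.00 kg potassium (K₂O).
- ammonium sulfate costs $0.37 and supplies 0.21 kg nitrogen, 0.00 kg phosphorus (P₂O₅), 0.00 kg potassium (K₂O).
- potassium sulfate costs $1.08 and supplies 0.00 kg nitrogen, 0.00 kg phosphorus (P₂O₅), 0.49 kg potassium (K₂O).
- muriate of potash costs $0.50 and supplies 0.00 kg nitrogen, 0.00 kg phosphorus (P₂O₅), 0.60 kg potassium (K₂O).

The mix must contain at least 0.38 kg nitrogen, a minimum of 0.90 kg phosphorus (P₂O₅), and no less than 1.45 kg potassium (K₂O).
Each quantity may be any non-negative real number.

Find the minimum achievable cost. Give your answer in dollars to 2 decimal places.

Set it up as a linear program. Let x1 = kg of MAP, x2 = kg of ammonium sulfate, x3 = kg of potassium sulfate, x4 = kg of muriate of potash.
Minimise 0.77x1 + 0.37x2 + 1.08x3 + 0.5x4 with:
  0.11x1 + 0.21x2 ≥ 0.38   (nitrogen)
  0.53x1 ≥ 0.9   (phosphorus (P₂O₅))
  0.49x3 + 0.6x4 ≥ 1.45   (potassium (K₂O))
  x1, x2, x3, x4 ≥ 0.
The minimum-cost mix takes nothing from potassium sulfate — only MAP, ammonium sulfate, muriate of potash. The nitrogen, phosphorus (P₂O₅), potassium (K₂O) requirements are met with equality.
Solving gives x1 = 1.698, x2 = 0.92, x4 = 2.417.
Objective = 0.77·1.698 + 0.37·0.92 + 0.5·2.417 = 2.8564.

$2.86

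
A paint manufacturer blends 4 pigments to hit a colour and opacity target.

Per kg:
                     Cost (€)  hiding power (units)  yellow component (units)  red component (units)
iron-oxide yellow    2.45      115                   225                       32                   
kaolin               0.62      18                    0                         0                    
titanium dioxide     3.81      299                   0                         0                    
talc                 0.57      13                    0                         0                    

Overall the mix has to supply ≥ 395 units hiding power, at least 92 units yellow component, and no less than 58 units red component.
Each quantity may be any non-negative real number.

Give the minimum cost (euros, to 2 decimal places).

€6.82

Let x1 = kg of iron-oxide yellow, x2 = kg of kaolin, x3 = kg of titanium dioxide, x4 = kg of talc.
min 2.45x1 + 0.62x2 + 3.81x3 + 0.57x4 with:
  115x1 + 18x2 + 299x3 + 13x4 ≥ 395   (hiding power)
  225x1 ≥ 92   (yellow component)
  32x1 ≥ 58   (red component)
  x1, x2, x3, x4 ≥ 0.
The cheapest feasible vertex uses only iron-oxide yellow, titanium dioxide; kaolin, talc are not used. There the hiding power and red component constraints are tight.
That vertex is x1 = 1.812, x3 = 0.624.
Cost = 2.45·1.812 + 3.81·0.624 = 6.8168.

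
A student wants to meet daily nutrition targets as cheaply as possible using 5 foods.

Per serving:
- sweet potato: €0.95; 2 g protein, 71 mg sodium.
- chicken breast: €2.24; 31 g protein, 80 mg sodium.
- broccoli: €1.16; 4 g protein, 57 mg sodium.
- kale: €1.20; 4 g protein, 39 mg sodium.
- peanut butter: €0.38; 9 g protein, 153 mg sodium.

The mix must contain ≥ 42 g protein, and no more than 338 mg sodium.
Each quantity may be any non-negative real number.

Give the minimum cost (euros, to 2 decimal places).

Set it up as a linear program. Let x1 = servings of sweet potato, x2 = servings of chicken breast, x3 = servings of broccoli, x4 = servings of kale, x5 = servings of peanut butter.
min 0.95x1 + 2.24x2 + 1.16x3 + 1.2x4 + 0.38x5 subject to:
  2x1 + 31x2 + 4x3 + 4x4 + 9x5 ≥ 42   (protein)
  71x1 + 80x2 + 57x3 + 39x4 + 153x5 ≤ 338   (sodium)
  x1, x2, x3, x4, x5 ≥ 0.
The cheapest feasible vertex uses only chicken breast, peanut butter; sweet potato, broccoli, kale are not used. There the protein and sodium constraints are tight.
Solving gives x2 = 0.8412, x5 = 1.769.
Objective = 2.24·0.8412 + 0.38·1.769 = 2.5565.

€2.56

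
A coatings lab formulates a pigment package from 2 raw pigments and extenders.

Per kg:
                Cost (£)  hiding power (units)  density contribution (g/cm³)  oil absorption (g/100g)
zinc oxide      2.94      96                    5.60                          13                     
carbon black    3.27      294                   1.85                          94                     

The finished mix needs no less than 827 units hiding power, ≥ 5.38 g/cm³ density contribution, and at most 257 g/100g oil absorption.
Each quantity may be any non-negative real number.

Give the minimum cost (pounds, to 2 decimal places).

£9.98

Set it up as a linear program. Let x1 = kg of zinc oxide, x2 = kg of carbon black.
min 2.94x1 + 3.27x2 subject to:
  96x1 + 294x2 ≥ 827   (hiding power)
  5.6x1 + 1.85x2 ≥ 5.38   (density contribution)
  13x1 + 94x2 ≤ 257   (oil absorption)
  x1, x2 ≥ 0.
Both inputs are positive at the optimum. There the hiding power and oil absorption constraints are tight.
Solving gives x1 = 0.4191, x2 = 2.676.
Total cost: 2.94·0.4191 + 3.27·2.676 = 9.9827.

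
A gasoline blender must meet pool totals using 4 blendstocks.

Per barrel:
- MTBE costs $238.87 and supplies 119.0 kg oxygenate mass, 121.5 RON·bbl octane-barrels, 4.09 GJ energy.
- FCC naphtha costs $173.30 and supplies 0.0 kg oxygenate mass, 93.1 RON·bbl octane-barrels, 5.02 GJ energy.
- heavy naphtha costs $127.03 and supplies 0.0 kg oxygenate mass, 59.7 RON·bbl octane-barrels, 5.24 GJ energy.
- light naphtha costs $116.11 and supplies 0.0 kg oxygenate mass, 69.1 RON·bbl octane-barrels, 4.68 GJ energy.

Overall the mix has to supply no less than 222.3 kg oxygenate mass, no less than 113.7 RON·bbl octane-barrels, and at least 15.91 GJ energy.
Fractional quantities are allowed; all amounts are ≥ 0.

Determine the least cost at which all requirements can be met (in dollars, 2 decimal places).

Let x1 = barrels of MTBE, x2 = barrels of FCC naphtha, x3 = barrels of heavy naphtha, x4 = barrels of light naphtha.
Minimize 238.87x1 + 173.3x2 + 127.03x3 + 116.11x4 subject to:
  119x1 ≥ 222.3   (oxygenate mass)
  121.5x1 + 93.1x2 + 59.7x3 + 69.1x4 ≥ 113.7   (octane-barrels)
  4.09x1 + 5.02x2 + 5.24x3 + 4.68x4 ≥ 15.91   (energy)
  x1, x2, x3, x4 ≥ 0.
The minimum-cost mix takes nothing from FCC naphtha, light naphtha — only MTBE, heavy naphtha. Binding constraints: oxygenate mass and energy.
So MTBE = 1.86807 barrels, heavy naphtha = 1.57817 barrels.
Cost = 238.87·1.86807 + 127.03·1.57817 = 646.7008.

$646.70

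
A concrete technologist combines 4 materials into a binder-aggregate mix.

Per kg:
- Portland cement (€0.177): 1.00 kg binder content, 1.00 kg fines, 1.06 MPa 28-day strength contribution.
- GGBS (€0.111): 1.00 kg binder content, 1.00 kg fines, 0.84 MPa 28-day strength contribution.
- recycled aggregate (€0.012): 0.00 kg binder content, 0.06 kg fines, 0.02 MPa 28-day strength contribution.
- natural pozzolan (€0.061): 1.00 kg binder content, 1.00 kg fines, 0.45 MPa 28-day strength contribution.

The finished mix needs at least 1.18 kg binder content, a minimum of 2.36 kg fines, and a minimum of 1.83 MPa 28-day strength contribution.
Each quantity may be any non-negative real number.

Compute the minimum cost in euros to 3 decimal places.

€0.242

This is a linear program. Let x1 = kg of Portland cement, x2 = kg of GGBS, x3 = kg of recycled aggregate, x4 = kg of natural pozzolan.
Minimise 0.177x1 + 0.111x2 + 0.012x3 + 0.061x4 subject to:
  1x1 + 1x2 + 1x4 ≥ 1.18   (binder content)
  1x1 + 1x2 + 0.06x3 + 1x4 ≥ 2.36   (fines)
  1.06x1 + 0.84x2 + 0.02x3 + 0.45x4 ≥ 1.83   (28-day strength contribution)
  x1, x2, x3, x4 ≥ 0.
At the optimum only GGBS, natural pozzolan are positive (Portland cement, recycled aggregate = 0). The fines and 28-day strength contribution requirements are met with equality.
That vertex is x2 = 1.969, x4 = 0.3908.
Cost = 0.111·1.969 + 0.061·0.3908 = 0.24240.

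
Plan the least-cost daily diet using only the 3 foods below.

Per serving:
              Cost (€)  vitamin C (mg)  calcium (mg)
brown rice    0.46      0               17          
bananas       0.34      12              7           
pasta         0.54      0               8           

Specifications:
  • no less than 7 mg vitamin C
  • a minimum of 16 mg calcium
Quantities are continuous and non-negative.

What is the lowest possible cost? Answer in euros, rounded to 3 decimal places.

Let x1 = servings of brown rice, x2 = servings of bananas, x3 = servings of pasta.
Minimize 0.46x1 + 0.34x2 + 0.54x3 s.t.:
  12x2 ≥ 7   (vitamin C)
  17x1 + 7x2 + 8x3 ≥ 16   (calcium)
  x1, x2, x3 ≥ 0.
The cheapest feasible vertex uses only brown rice, bananas; pasta is not used. Binding constraints: vitamin C and calcium.
So brown rice = 0.701 servings, bananas = 0.5833 servings.
Total cost: 0.46·0.701 + 0.34·0.5833 = 0.52078.

€0.521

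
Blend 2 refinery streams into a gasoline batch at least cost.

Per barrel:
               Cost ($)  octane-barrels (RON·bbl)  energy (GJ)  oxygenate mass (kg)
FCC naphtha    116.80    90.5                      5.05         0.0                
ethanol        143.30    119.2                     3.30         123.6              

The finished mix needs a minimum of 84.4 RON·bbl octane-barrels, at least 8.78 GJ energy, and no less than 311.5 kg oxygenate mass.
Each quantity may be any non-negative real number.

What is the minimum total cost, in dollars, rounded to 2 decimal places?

Let x1 = barrels of FCC naphtha, x2 = barrels of ethanol.
Minimise 116.8x1 + 143.3x2 s.t.:
  90.5x1 + 119.2x2 ≥ 84.4   (octane-barrels)
  5.05x1 + 3.3x2 ≥ 8.78   (energy)
  123.6x2 ≥ 311.5   (oxygenate mass)
  x1, x2 ≥ 0.
Both inputs are positive at the optimum. The energy and oxygenate mass requirements are met with equality.
So FCC naphtha = 0.091733 barrels, ethanol = 2.5202 barrels.
Objective = 116.8·0.091733 + 143.3·2.5202 = 371.8591.

$371.86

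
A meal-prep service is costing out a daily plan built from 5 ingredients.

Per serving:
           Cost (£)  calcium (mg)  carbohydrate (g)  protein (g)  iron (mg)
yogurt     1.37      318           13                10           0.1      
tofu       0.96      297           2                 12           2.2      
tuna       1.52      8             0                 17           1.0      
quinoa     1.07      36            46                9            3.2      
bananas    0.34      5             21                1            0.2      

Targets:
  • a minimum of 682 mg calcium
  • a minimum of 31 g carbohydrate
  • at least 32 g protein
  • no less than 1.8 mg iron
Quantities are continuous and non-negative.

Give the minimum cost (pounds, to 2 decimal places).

£2.76

Treat it as an LP. Let x1 = servings of yogurt, x2 = servings of tofu, x3 = servings of tuna, x4 = servings of quinoa, x5 = servings of bananas.
min 1.37x1 + 0.96x2 + 1.52x3 + 1.07x4 + 0.34x5 subject to:
  318x1 + 297x2 + 8x3 + 36x4 + 5x5 ≥ 682   (calcium)
  13x1 + 2x2 + 46x4 + 21x5 ≥ 31   (carbohydrate)
  10x1 + 12x2 + 17x3 + 9x4 + 1x5 ≥ 32   (protein)
  0.1x1 + 2.2x2 + 1x3 + 3.2x4 + 0.2x5 ≥ 1.8   (iron)
  x1, x2, x3, x4, x5 ≥ 0.
The cheapest feasible vertex uses only tofu, quinoa; yogurt, tuna, bananas are not used. There the carbohydrate and protein constraints are tight.
Solving gives x2 = 2.234, x4 = 0.5768.
Total cost: 0.96·2.234 + 1.07·0.5768 = 2.7618.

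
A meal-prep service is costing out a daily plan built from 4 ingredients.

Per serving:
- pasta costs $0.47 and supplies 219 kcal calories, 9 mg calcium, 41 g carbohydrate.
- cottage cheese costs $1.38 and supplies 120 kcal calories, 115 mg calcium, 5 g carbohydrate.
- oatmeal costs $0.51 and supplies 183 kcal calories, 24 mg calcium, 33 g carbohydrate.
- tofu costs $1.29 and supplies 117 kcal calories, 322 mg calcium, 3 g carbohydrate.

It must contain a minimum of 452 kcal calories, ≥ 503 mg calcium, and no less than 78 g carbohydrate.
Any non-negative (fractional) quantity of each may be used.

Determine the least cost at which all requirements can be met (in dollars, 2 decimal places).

This is a linear program. Let x1 = servings of pasta, x2 = servings of cottage cheese, x3 = servings of oatmeal, x4 = servings of tofu.
Minimise 0.47x1 + 1.38x2 + 0.51x3 + 1.29x4 s.t.:
  219x1 + 120x2 + 183x3 + 117x4 ≥ 452   (calories)
  9x1 + 115x2 + 24x3 + 322x4 ≥ 503   (calcium)
  41x1 + 5x2 + 33x3 + 3x4 ≥ 78   (carbohydrate)
  x1, x2, x3, x4 ≥ 0.
At the optimum only pasta, tofu are positive (cottage cheese, oatmeal = 0). The calcium and carbohydrate requirements are met with equality.
So pasta = 1.792 servings, tofu = 1.512 servings.
Hence cost = 0.47·1.792 + 1.29·1.512 = $2.7927.

$2.79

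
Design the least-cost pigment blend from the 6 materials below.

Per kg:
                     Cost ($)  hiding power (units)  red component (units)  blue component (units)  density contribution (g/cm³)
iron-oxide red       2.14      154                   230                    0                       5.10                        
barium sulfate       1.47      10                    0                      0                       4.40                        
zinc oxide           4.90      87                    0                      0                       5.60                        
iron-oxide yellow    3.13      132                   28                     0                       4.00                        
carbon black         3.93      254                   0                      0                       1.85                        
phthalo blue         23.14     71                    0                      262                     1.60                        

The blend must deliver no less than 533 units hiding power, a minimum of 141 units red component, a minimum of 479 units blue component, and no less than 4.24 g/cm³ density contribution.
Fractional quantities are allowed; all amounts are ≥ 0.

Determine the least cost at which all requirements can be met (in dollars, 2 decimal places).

$47.91

Let x1 = kg of iron-oxide red, x2 = kg of barium sulfate, x3 = kg of zinc oxide, x4 = kg of iron-oxide yellow, x5 = kg of carbon black, x6 = kg of phthalo blue.
min 2.14x1 + 1.47x2 + 4.9x3 + 3.13x4 + 3.93x5 + 23.14x6 s.t.:
  154x1 + 10x2 + 87x3 + 132x4 + 254x5 + 71x6 ≥ 533   (hiding power)
  230x1 + 28x4 ≥ 141   (red component)
  262x6 ≥ 479   (blue component)
  5.1x1 + 4.4x2 + 5.6x3 + 4x4 + 1.85x5 + 1.6x6 ≥ 4.24   (density contribution)
  x1, x2, x3, x4, x5, x6 ≥ 0.
At the optimum only iron-oxide red, phthalo blue are positive (barium sulfate, zinc oxide, iron-oxide yellow, carbon black = 0). There the hiding power and blue component constraints are tight.
So iron-oxide red = 2.6181 kg, phthalo blue = 1.8282 kg.
Total cost: 2.14·2.6181 + 23.14·1.8282 = 47.9073.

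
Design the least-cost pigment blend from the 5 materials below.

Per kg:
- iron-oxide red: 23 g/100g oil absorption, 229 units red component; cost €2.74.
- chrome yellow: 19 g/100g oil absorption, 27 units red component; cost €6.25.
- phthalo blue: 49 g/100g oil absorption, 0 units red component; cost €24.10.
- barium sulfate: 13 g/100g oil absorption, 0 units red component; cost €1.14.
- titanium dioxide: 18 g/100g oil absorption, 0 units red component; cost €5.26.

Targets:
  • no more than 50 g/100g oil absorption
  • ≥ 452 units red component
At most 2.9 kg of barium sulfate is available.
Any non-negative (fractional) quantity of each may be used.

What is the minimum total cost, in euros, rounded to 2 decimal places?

Let x1 = kg of iron-oxide red, x2 = kg of chrome yellow, x3 = kg of phthalo blue, x4 = kg of barium sulfate, x5 = kg of titanium dioxide.
Minimize 2.74x1 + 6.25x2 + 24.1x3 + 1.14x4 + 5.26x5 s.t.:
  23x1 + 19x2 + 49x3 + 13x4 + 18x5 ≤ 50   (oil absorption)
  229x1 + 27x2 ≥ 452   (red component)
  x4 ≤ 2.9
  x1, x2, x3, x4, x5 ≥ 0.
The minimum-cost mix takes nothing from chrome yellow, phthalo blue, barium sulfate, titanium dioxide — only iron-oxide red. Binding constraint: red component.
Optimal quantities: iron-oxide red = 1.974 kg.
Cost = 2.74·1.974 = 5.4088.

€5.41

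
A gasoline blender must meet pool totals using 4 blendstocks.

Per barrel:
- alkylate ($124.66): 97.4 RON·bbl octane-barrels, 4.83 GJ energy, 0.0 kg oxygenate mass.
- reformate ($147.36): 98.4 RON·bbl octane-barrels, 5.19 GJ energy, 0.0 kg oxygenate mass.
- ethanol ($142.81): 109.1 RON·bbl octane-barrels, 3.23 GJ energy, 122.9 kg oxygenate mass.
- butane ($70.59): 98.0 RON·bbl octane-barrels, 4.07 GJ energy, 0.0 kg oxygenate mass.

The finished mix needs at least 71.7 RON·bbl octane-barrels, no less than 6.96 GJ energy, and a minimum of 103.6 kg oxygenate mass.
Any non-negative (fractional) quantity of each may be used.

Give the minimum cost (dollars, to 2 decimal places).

$193.87

This is a linear program. Let x1 = barrels of alkylate, x2 = barrels of reformate, x3 = barrels of ethanol, x4 = barrels of butane.
Minimize 124.66x1 + 147.36x2 + 142.81x3 + 70.59x4 with:
  97.4x1 + 98.4x2 + 109.1x3 + 98x4 ≥ 71.7   (octane-barrels)
  4.83x1 + 5.19x2 + 3.23x3 + 4.07x4 ≥ 6.96   (energy)
  122.9x3 ≥ 103.6   (oxygenate mass)
  x1, x2, x3, x4 ≥ 0.
The optimal basis is {ethanol, butane}; alkylate, reformate drop out. The energy and oxygenate mass requirements are met with equality.
That vertex is x3 = 0.843, x4 = 1.041.
Hence cost = 142.81·0.843 + 70.59·1.041 = $193.8730.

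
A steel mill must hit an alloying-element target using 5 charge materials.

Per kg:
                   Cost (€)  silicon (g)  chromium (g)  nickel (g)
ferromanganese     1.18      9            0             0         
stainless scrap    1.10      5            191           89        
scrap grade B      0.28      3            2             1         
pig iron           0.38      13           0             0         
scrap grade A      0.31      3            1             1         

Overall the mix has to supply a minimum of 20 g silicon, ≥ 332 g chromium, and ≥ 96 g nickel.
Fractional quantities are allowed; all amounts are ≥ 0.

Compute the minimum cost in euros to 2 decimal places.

€2.24

This is a linear program. Let x1 = kg of ferromanganese, x2 = kg of stainless scrap, x3 = kg of scrap grade B, x4 = kg of pig iron, x5 = kg of scrap grade A.
Minimise 1.18x1 + 1.1x2 + 0.28x3 + 0.38x4 + 0.31x5 subject to:
  9x1 + 5x2 + 3x3 + 13x4 + 3x5 ≥ 20   (silicon)
  191x2 + 2x3 + 1x5 ≥ 332   (chromium)
  89x2 + 1x3 + 1x5 ≥ 96   (nickel)
  x1, x2, x3, x4, x5 ≥ 0.
The optimal basis is {stainless scrap, pig iron}; ferromanganese, scrap grade B, scrap grade A drop out. Binding constraints: silicon and chromium.
Optimal quantities: stainless scrap = 1.738 kg, pig iron = 0.8699 kg.
Objective = 1.1·1.738 + 0.38·0.8699 = 2.2424.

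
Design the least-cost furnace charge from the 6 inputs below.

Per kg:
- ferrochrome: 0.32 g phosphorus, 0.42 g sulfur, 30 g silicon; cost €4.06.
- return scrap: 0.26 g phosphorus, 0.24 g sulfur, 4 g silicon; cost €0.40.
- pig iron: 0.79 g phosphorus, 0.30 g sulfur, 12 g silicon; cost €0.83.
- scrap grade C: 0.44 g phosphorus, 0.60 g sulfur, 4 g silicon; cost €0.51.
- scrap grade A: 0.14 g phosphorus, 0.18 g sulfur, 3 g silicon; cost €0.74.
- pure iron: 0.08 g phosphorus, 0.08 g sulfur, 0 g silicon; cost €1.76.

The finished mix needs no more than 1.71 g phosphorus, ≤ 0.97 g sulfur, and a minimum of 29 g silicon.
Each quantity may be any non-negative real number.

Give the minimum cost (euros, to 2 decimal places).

€2.24

Let x1 = kg of ferrochrome, x2 = kg of return scrap, x3 = kg of pig iron, x4 = kg of scrap grade C, x5 = kg of scrap grade A, x6 = kg of pure iron.
Minimize 4.06x1 + 0.4x2 + 0.83x3 + 0.51x4 + 0.74x5 + 1.76x6 s.t.:
  0.32x1 + 0.26x2 + 0.79x3 + 0.44x4 + 0.14x5 + 0.08x6 ≤ 1.71   (phosphorus)
  0.42x1 + 0.24x2 + 0.3x3 + 0.6x4 + 0.18x5 + 0.08x6 ≤ 0.97   (sulfur)
  30x1 + 4x2 + 12x3 + 4x4 + 3x5 ≥ 29   (silicon)
  x1, x2, x3, x4, x5, x6 ≥ 0.
The minimum-cost mix takes nothing from return scrap, scrap grade C, scrap grade A, pure iron — only ferrochrome, pig iron. Binding constraints: phosphorus and silicon.
Optimal quantities: ferrochrome = 0.1203 kg, pig iron = 2.116 kg.
Cost = 4.06·0.1203 + 0.83·2.116 = 2.2447.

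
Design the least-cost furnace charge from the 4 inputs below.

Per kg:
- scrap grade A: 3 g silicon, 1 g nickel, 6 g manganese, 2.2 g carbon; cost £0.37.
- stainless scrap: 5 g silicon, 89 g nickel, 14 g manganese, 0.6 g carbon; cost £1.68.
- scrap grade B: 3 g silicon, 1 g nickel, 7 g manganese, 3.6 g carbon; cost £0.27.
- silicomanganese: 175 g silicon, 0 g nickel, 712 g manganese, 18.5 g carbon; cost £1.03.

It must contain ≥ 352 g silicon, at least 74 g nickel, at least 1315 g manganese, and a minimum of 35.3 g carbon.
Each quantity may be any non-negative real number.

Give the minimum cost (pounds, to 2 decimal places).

This is a linear program. Let x1 = kg of scrap grade A, x2 = kg of stainless scrap, x3 = kg of scrap grade B, x4 = kg of silicomanganese.
Minimize 0.37x1 + 1.68x2 + 0.27x3 + 1.03x4 subject to:
  3x1 + 5x2 + 3x3 + 175x4 ≥ 352   (silicon)
  1x1 + 89x2 + 1x3 ≥ 74   (nickel)
  6x1 + 14x2 + 7x3 + 712x4 ≥ 1315   (manganese)
  2.2x1 + 0.6x2 + 3.6x3 + 18.5x4 ≥ 35.3   (carbon)
  x1, x2, x3, x4 ≥ 0.
The cheapest feasible vertex uses only stainless scrap, silicomanganese; scrap grade A, scrap grade B are not used. There the silicon and nickel constraints are tight.
Solving gives x2 = 0.8315, x4 = 1.988.
Hence cost = 1.68·0.8315 + 1.03·1.988 = £3.4446.

£3.44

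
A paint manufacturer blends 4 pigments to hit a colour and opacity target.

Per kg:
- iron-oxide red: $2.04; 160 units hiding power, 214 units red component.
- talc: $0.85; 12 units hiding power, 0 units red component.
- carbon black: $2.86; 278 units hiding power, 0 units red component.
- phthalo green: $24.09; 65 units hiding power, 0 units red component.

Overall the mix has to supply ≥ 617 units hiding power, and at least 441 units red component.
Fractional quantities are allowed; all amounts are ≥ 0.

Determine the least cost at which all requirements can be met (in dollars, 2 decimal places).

$7.16

Let x1 = kg of iron-oxide red, x2 = kg of talc, x3 = kg of carbon black, x4 = kg of phthalo green.
Minimise 2.04x1 + 0.85x2 + 2.86x3 + 24.09x4 with:
  160x1 + 12x2 + 278x3 + 65x4 ≥ 617   (hiding power)
  214x1 ≥ 441   (red component)
  x1, x2, x3, x4 ≥ 0.
The optimal basis is {iron-oxide red, carbon black}; talc, phthalo green drop out. The hiding power and red component requirements are met with equality.
So iron-oxide red = 2.061 kg, carbon black = 1.033 kg.
Cost = 2.04·2.061 + 2.86·1.033 = 7.1588.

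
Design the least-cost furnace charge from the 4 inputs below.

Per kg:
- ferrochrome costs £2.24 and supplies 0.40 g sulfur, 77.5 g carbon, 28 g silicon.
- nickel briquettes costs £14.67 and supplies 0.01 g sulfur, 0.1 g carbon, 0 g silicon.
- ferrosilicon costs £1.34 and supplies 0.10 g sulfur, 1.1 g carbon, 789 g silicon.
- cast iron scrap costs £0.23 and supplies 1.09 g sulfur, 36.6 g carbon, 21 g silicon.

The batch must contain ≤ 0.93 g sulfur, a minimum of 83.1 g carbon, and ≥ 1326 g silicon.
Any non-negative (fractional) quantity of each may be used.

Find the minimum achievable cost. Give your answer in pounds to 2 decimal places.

Treat it as an LP. Let x1 = kg of ferrochrome, x2 = kg of nickel briquettes, x3 = kg of ferrosilicon, x4 = kg of cast iron scrap.
min 2.24x1 + 14.67x2 + 1.34x3 + 0.23x4 subject to:
  0.4x1 + 0.01x2 + 0.1x3 + 1.09x4 ≤ 0.93   (sulfur)
  77.5x1 + 0.1x2 + 1.1x3 + 36.6x4 ≥ 83.1   (carbon)
  28x1 + 789x3 + 21x4 ≥ 1326   (silicon)
  x1, x2, x3, x4 ≥ 0.
At the optimum only ferrochrome, ferrosilicon, cast iron scrap are positive (nickel briquettes = 0). There the sulfur, carbon, silicon constraints are tight.
Solving gives x1 = 0.8674, x3 = 1.64, x4 = 0.3845.
Cost = 2.24·0.8674 + 1.34·1.64 + 0.23·0.3845 = 4.2290.

£4.23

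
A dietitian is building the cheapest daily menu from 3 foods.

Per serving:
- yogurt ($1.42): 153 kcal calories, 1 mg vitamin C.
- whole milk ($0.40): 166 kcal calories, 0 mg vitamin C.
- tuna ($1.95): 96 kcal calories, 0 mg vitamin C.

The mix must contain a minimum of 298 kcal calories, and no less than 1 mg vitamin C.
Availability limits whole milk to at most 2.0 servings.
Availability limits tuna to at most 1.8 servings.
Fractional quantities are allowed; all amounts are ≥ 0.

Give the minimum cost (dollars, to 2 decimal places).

$1.77

This is a linear program. Let x1 = servings of yogurt, x2 = servings of whole milk, x3 = servings of tuna.
min 1.42x1 + 0.4x2 + 1.95x3 subject to:
  153x1 + 166x2 + 96x3 ≥ 298   (calories)
  1x1 ≥ 1   (vitamin C)
  x2 ≤ 2
  x3 ≤ 1.8
  x1, x2, x3 ≥ 0.
The cheapest feasible vertex uses only yogurt, whole milk; tuna is not used. The calories and vitamin C requirements are met with equality.
Optimal quantities: yogurt = 1 serving, whole milk = 0.8735 servings.
Hence cost = 1.42·1 + 0.4·0.8735 = $1.7694.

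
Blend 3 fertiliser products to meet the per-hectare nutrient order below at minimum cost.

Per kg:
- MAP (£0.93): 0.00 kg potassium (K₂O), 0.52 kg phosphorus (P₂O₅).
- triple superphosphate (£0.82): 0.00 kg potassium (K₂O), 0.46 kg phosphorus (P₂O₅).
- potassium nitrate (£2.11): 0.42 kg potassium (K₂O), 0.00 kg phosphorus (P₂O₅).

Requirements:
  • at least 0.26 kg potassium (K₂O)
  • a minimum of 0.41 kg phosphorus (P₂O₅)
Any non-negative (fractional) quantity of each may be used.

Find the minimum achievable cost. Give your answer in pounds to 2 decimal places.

Set it up as a linear program. Let x1 = kg of MAP, x2 = kg of triple superphosphate, x3 = kg of potassium nitrate.
Minimise 0.93x1 + 0.82x2 + 2.11x3 with:
  0.42x3 ≥ 0.26   (potassium (K₂O))
  0.52x1 + 0.46x2 ≥ 0.41   (phosphorus (P₂O₅))
  x1, x2, x3 ≥ 0.
At the optimum only triple superphosphate, potassium nitrate are positive (MAP = 0). Binding constraints: potassium (K₂O) and phosphorus (P₂O₅).
Solving gives x2 = 0.8913, x3 = 0.619.
Hence cost = 0.82·0.8913 + 2.11·0.619 = £2.0370.

£2.04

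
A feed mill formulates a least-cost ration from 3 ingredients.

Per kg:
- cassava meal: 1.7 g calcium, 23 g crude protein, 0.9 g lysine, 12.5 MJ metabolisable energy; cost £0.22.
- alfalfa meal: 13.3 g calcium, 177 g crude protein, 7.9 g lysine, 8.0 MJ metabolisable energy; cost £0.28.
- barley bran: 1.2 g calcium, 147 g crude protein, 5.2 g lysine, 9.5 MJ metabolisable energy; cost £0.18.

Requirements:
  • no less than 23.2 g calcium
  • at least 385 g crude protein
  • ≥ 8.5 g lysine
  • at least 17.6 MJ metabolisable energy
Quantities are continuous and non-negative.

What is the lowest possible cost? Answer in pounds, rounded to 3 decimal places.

£0.578

Treat it as an LP. Let x1 = kg of cassava meal, x2 = kg of alfalfa meal, x3 = kg of barley bran.
Minimize 0.22x1 + 0.28x2 + 0.18x3 subject to:
  1.7x1 + 13.3x2 + 1.2x3 ≥ 23.2   (calcium)
  23x1 + 177x2 + 147x3 ≥ 385   (crude protein)
  0.9x1 + 7.9x2 + 5.2x3 ≥ 8.5   (lysine)
  12.5x1 + 8x2 + 9.5x3 ≥ 17.6   (metabolisable energy)
  x1, x2, x3 ≥ 0.
The optimal basis is {alfalfa meal, barley bran}; cassava meal drops out. There the calcium and crude protein constraints are tight.
Optimal quantities: alfalfa meal = 1.6919 kg, barley bran = 0.58191 kg.
Cost = 0.28·1.6919 + 0.18·0.58191 = 0.57848.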